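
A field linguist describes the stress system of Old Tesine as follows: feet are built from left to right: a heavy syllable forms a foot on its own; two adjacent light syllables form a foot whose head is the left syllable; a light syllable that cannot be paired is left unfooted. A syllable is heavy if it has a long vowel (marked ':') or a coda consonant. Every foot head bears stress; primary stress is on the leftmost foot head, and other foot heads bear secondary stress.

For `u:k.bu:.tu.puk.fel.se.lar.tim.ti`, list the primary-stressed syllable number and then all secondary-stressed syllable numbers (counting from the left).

Weights: 1 u:k H, 2 bu: H, 3 tu L, 4 puk H, 5 fel H, 6 se L, 7 lar H, 8 tim H, 9 ti L.
Parse left to right (heavy = foot alone; LL = one foot; stranded L unfooted): (ˈu:k) (ˈbu:) tu (ˈpuk) (ˈfel) se (ˈlar) (ˈtim) ti.
Foot heads: 1, 2, 4, 5, 7, 8.
Primary stress on the leftmost head = syllable 1.
Secondary stress on 2, 4, 5, 7, 8: ˈu:k.ˌbu:.tu.ˌpuk.ˌfel.se.ˌlar.ˌtim.ti.

primary 1, secondary 2, 4, 5, 7, 8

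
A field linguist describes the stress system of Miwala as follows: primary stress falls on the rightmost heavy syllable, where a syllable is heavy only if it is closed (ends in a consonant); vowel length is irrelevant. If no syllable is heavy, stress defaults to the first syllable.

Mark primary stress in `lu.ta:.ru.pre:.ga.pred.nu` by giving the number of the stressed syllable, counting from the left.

6

Weights: 1 lu L, 2 ta: L, 3 ru L, 4 pre: L, 5 ga L, 6 pred H, 7 nu L.
Heavy syllables in the domain: 6. The rightmost is syllable 6 (pred).
Primary stress: syllable 6 → lu.ta:.ru.pre:.ga.ˈpred.nu.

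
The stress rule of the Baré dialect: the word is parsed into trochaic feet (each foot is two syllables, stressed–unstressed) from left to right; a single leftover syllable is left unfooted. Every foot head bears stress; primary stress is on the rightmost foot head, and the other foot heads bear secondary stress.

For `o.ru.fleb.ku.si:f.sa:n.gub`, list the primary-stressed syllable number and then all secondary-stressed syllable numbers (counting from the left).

Parse left to right into trochaic (ˈσσ) feet: (ˈo.ru) (ˈfleb.ku) (ˈsi:f.sa:n) gub. Syllable 7 is left unfooted.
Foot heads (stressed positions): 1, 3, 5.
End Rule Rightmost: primary stress on the rightmost head = syllable 5.
Secondary stress on 1, 3: ˌo.ru.ˌfleb.ku.ˈsi:f.sa:n.gub.

primary 5, secondary 1, 3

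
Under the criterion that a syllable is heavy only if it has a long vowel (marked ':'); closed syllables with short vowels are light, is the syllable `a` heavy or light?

`a`: short vowel, open (no coda). Short vowel → light.

light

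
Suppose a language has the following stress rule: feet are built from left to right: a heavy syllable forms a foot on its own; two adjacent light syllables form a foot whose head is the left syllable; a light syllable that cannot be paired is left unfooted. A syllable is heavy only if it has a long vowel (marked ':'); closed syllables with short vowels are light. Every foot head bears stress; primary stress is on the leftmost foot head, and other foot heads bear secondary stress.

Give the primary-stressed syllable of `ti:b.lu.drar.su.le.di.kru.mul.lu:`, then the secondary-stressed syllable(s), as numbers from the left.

Weights: 1 ti:b H, 2 lu L, 3 drar L, 4 su L, 5 le L, 6 di L, 7 kru L, 8 mul L, 9 lu: H.
Parse left to right (heavy = foot alone; LL = one foot; stranded L unfooted): (ˈti:b) (ˈlu.drar) (ˈsu.le) (ˈdi.kru) mul (ˈlu:).
Foot heads: 1, 2, 4, 6, 9.
Primary stress on the leftmost head = syllable 1.
Secondary stress on 2, 4, 6, 9: ˈti:b.ˌlu.drar.ˌsu.le.ˌdi.kru.mul.ˌlu:.

primary 1, secondary 2, 4, 6, 9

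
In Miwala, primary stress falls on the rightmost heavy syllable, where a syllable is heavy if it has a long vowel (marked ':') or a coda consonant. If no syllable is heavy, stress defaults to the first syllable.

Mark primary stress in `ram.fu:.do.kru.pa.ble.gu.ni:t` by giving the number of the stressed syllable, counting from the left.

8

Weights: 1 ram H, 2 fu: H, 3 do L, 4 kru L, 5 pa L, 6 ble L, 7 gu L, 8 ni:t H.
Heavy syllables in the domain: 1, 2, 8. The rightmost is syllable 8 (ni:t).
Primary stress: syllable 8 → ram.fu:.do.kru.pa.ble.gu.ˈni:t.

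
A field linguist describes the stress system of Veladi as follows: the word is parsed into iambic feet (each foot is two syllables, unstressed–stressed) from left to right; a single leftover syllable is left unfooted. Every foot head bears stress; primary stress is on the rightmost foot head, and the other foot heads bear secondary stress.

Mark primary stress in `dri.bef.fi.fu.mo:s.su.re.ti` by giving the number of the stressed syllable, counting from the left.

Parse left to right into iambic (σˈσ) feet: (dri.ˈbef) (fi.ˈfu) (mo:s.ˈsu) (re.ˈti).
Foot heads (stressed positions): 2, 4, 6, 8.
End Rule Rightmost: primary stress on the rightmost head = syllable 8.
Primary stress: syllable 8 → dri.bef.fi.fu.mo:s.su.re.ˈti.

8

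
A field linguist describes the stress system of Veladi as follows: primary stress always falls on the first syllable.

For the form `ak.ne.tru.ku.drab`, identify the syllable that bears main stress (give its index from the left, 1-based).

The word has 5 syllables; the first syllable is syllable 1 (ak).
Primary stress: syllable 1 → ˈak.ne.tru.ku.drab.

1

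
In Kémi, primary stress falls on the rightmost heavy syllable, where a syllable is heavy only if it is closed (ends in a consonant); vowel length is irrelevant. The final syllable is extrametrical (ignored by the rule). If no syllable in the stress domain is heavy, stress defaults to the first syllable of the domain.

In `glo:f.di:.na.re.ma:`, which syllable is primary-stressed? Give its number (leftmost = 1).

1

The final syllable (5, ma:) is extrametrical; the stress domain is syllables 1–4.
Weights: 1 glo:f H, 2 di: L, 3 na L, 4 re L.
Heavy syllables in the domain: 1. The rightmost is syllable 1 (glo:f).
Primary stress: syllable 1 → ˈglo:f.di:.na.re.ma:.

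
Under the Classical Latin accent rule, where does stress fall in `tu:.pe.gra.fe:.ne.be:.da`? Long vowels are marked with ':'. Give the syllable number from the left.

Classical Latin: stress the penult if heavy (long vowel or closed), else the antepenult.
Weights: 5 ne L, 6 be: H, 7 da L.
The penult (syllable 6, be:) is heavy, so it takes stress.
Stress on syllable 6: tu:.pe.gra.fe:.ne.ˈbe:.da.

6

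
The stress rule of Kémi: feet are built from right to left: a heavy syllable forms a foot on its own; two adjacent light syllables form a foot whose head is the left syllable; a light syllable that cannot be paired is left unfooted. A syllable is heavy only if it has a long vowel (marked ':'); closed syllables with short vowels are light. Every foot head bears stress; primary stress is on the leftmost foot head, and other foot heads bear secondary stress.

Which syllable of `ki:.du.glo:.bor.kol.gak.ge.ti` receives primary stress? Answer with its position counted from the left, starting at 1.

1

Weights: 1 ki: H, 2 du L, 3 glo: H, 4 bor L, 5 kol L, 6 gak L, 7 ge L, 8 ti L.
Parse right to left (heavy = foot alone; LL = one foot; stranded L unfooted): (ˈki:) du (ˈglo:) bor (ˈkol.gak) (ˈge.ti).
Foot heads: 1, 3, 5, 7.
Primary stress on the leftmost head = syllable 1.
Primary stress: syllable 1 → ˈki:.du.glo:.bor.kol.gak.ge.ti.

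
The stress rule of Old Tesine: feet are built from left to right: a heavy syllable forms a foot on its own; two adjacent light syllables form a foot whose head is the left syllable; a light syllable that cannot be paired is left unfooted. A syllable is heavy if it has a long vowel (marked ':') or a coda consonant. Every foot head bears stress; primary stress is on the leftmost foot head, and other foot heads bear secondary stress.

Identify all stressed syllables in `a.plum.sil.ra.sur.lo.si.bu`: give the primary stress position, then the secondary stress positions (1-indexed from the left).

primary 2, secondary 3, 5, 6

Weights: 1 a L, 2 plum H, 3 sil H, 4 ra L, 5 sur H, 6 lo L, 7 si L, 8 bu L.
Parse left to right (heavy = foot alone; LL = one foot; stranded L unfooted): a (ˈplum) (ˈsil) ra (ˈsur) (ˈlo.si) bu.
Foot heads: 2, 3, 5, 6.
Primary stress on the leftmost head = syllable 2.
Secondary stress on 3, 5, 6: a.ˈplum.ˌsil.ra.ˌsur.ˌlo.si.bu.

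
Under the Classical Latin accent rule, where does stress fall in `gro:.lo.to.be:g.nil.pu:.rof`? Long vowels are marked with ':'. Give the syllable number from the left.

6

Classical Latin: stress the penult if heavy (long vowel or closed), else the antepenult.
Weights: 5 nil H, 6 pu: H, 7 rof H.
The penult (syllable 6, pu:) is heavy, so it takes stress.
Stress on syllable 6: gro:.lo.to.be:g.nil.ˈpu:.rof.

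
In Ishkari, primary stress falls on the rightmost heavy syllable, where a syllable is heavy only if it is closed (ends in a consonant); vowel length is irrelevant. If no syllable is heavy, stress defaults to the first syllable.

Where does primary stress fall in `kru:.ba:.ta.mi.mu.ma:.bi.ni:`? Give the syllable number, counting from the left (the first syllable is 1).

Weights: 1 kru: L, 2 ba: L, 3 ta L, 4 mi L, 5 mu L, 6 ma: L, 7 bi L, 8 ni: L.
No heavy syllable in the domain; default to the first syllable = syllable 1.
Primary stress: syllable 1 → ˈkru:.ba:.ta.mi.mu.ma:.bi.ni:.

1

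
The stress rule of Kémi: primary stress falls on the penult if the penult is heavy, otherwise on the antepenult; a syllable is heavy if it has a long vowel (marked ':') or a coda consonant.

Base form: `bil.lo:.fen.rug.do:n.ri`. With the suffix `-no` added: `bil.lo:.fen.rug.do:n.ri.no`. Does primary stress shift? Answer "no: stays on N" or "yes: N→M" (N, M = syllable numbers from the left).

no: stays on 5

Base `bil.lo:.fen.rug.do:n.ri` (6 syllables):
  Weights: 4 rug H, 5 do:n H, 6 ri L.
  The penult (syllable 5, do:n) is heavy, so it takes stress.
  → primary stress on syllable 5.
Suffixed `bil.lo:.fen.rug.do:n.ri.no` (7 syllables):
  Weights: 5 do:n H, 6 ri L, 7 no L.
  The penult (syllable 6, ri) is light, so stress falls on the antepenult (syllable 5, do:n).
  → primary stress on syllable 5.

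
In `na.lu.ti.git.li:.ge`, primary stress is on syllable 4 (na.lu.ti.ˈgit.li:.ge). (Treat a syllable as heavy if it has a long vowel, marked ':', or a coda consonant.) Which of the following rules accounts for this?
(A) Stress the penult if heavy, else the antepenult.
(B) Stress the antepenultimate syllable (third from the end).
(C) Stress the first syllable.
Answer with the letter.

Rule A → syllable 5 (observed: 4).
Rule B → syllable 4 ✓.
Rule C → syllable 1 (observed: 4).

B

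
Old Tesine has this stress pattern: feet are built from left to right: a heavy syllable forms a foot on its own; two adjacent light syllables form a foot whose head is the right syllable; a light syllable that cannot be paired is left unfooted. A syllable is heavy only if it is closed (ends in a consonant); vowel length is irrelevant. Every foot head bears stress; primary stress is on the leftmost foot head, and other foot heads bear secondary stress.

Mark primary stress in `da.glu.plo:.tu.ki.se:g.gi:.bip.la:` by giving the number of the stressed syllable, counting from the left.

2

Weights: 1 da L, 2 glu L, 3 plo: L, 4 tu L, 5 ki L, 6 se:g H, 7 gi: L, 8 bip H, 9 la: L.
Parse left to right (heavy = foot alone; LL = one foot; stranded L unfooted): (da.ˈglu) (plo:.ˈtu) ki (ˈse:g) gi: (ˈbip) la:.
Foot heads: 2, 4, 6, 8.
Primary stress on the leftmost head = syllable 2.
Primary stress: syllable 2 → da.ˈglu.plo:.tu.ki.se:g.gi:.bip.la:.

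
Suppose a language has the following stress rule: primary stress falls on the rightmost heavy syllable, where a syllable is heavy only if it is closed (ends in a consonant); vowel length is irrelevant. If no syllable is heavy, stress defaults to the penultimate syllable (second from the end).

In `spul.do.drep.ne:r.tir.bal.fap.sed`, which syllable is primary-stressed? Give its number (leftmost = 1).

Weights: 1 spul H, 2 do L, 3 drep H, 4 ne:r H, 5 tir H, 6 bal H, 7 fap H, 8 sed H.
Heavy syllables in the domain: 1, 3, 4, 5, 6, 7, 8. The rightmost is syllable 8 (sed).
Primary stress: syllable 8 → spul.do.drep.ne:r.tir.bal.fap.ˈsed.

8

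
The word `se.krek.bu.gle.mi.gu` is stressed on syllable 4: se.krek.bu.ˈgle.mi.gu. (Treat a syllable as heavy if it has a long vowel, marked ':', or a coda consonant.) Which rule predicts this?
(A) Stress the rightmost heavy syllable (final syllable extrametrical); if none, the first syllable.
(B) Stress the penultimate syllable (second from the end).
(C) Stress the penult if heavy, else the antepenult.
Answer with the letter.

C

Rule A → syllable 2 (observed: 4).
Rule B → syllable 5 (observed: 4).
Rule C → syllable 4 ✓.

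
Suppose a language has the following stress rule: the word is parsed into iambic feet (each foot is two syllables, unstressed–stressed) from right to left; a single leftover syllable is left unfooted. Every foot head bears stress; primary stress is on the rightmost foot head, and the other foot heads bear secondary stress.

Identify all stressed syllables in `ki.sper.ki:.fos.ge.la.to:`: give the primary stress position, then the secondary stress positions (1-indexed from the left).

primary 7, secondary 3, 5

Parse right to left into iambic (σˈσ) feet: ki (sper.ˈki:) (fos.ˈge) (la.ˈto:). Syllable 1 is left unfooted.
Foot heads (stressed positions): 3, 5, 7.
End Rule Rightmost: primary stress on the rightmost head = syllable 7.
Secondary stress on 3, 5: ki.sper.ˌki:.fos.ˌge.la.ˈto:.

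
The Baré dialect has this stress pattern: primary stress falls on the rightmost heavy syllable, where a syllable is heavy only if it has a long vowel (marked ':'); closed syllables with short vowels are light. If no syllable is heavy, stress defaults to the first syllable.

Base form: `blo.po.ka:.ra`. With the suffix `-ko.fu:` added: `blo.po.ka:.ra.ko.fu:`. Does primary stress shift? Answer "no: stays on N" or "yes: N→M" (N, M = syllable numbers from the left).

Base `blo.po.ka:.ra` (4 syllables):
  Weights: 1 blo L, 2 po L, 3 ka: H, 4 ra L.
  Heavy syllables in the domain: 3. The rightmost is syllable 3 (ka:).
  → primary stress on syllable 3.
Suffixed `blo.po.ka:.ra.ko.fu:` (6 syllables):
  Weights: 1 blo L, 2 po L, 3 ka: H, 4 ra L, 5 ko L, 6 fu: H.
  Heavy syllables in the domain: 3, 6. The rightmost is syllable 6 (fu:).
  → primary stress on syllable 6.

yes: 3→6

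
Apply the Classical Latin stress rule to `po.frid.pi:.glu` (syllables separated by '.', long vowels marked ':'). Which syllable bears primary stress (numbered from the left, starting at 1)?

Classical Latin: stress the penult if heavy (long vowel or closed), else the antepenult.
Weights: 2 frid H, 3 pi: H, 4 glu L.
The penult (syllable 3, pi:) is heavy, so it takes stress.
Stress on syllable 3: po.frid.ˈpi:.glu.

3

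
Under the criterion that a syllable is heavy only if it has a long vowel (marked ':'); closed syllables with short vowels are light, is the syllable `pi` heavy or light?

light

`pi`: short vowel, open (no coda). Short vowel → light.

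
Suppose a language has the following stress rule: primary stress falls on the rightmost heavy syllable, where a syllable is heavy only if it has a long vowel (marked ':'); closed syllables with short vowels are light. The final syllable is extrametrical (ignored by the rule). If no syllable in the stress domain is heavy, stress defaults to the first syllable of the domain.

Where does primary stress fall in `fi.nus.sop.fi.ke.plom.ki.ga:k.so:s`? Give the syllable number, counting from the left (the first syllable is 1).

The final syllable (9, so:s) is extrametrical; the stress domain is syllables 1–8.
Weights: 1 fi L, 2 nus L, 3 sop L, 4 fi L, 5 ke L, 6 plom L, 7 ki L, 8 ga:k H.
Heavy syllables in the domain: 8. The rightmost is syllable 8 (ga:k).
Primary stress: syllable 8 → fi.nus.sop.fi.ke.plom.ki.ˈga:k.so:s.

8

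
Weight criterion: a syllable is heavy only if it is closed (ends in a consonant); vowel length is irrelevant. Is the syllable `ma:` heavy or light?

`ma:`: long vowel, open (no coda). Open (no coda) → light.

light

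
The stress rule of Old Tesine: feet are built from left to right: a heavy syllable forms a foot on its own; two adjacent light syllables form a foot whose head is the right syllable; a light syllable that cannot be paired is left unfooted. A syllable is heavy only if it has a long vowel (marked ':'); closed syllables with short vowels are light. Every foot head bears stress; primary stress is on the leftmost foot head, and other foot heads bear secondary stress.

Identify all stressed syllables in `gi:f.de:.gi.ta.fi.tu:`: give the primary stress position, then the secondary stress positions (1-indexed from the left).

primary 1, secondary 2, 4, 6

Weights: 1 gi:f H, 2 de: H, 3 gi L, 4 ta L, 5 fi L, 6 tu: H.
Parse left to right (heavy = foot alone; LL = one foot; stranded L unfooted): (ˈgi:f) (ˈde:) (gi.ˈta) fi (ˈtu:).
Foot heads: 1, 2, 4, 6.
Primary stress on the leftmost head = syllable 1.
Secondary stress on 2, 4, 6: ˈgi:f.ˌde:.gi.ˌta.fi.ˌtu:.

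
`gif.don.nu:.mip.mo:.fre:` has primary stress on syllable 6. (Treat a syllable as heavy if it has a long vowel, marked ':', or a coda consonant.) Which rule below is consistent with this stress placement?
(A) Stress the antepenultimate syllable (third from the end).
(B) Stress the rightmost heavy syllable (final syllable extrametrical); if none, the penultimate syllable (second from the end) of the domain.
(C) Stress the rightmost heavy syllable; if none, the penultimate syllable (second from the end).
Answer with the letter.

Rule A → syllable 4 (observed: 6).
Rule B → syllable 5 (observed: 6).
Rule C → syllable 6 ✓.

C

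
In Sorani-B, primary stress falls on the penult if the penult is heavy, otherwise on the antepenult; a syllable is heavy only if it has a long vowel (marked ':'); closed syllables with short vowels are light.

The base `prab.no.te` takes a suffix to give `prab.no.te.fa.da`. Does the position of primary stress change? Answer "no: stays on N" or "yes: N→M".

Base `prab.no.te` (3 syllables):
  Weights: 1 prab L, 2 no L, 3 te L.
  The penult (syllable 2, no) is light, so stress falls on the antepenult (syllable 1, prab).
  → primary stress on syllable 1.
Suffixed `prab.no.te.fa.da` (5 syllables):
  Weights: 3 te L, 4 fa L, 5 da L.
  The penult (syllable 4, fa) is light, so stress falls on the antepenult (syllable 3, te).
  → primary stress on syllable 3.

yes: 1→3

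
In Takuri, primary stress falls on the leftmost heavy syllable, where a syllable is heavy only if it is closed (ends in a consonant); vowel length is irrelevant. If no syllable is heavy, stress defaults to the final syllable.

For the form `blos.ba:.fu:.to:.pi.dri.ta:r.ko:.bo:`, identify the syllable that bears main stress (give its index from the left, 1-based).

Weights: 1 blos H, 2 ba: L, 3 fu: L, 4 to: L, 5 pi L, 6 dri L, 7 ta:r H, 8 ko: L, 9 bo: L.
Heavy syllables in the domain: 1, 7. The leftmost is syllable 1 (blos).
Primary stress: syllable 1 → ˈblos.ba:.fu:.to:.pi.dri.ta:r.ko:.bo:.

1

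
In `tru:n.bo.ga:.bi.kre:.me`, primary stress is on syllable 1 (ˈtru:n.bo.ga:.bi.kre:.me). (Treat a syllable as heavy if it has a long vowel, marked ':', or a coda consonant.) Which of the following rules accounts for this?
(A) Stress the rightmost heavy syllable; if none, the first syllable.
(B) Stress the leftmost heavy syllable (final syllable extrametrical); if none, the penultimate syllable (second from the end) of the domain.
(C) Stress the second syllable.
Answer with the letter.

B

Rule A → syllable 5 (observed: 1).
Rule B → syllable 1 ✓.
Rule C → syllable 2 (observed: 1).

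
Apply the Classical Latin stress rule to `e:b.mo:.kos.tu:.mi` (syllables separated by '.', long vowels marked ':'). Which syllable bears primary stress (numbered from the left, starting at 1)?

Classical Latin: stress the penult if heavy (long vowel or closed), else the antepenult.
Weights: 3 kos H, 4 tu: H, 5 mi L.
The penult (syllable 4, tu:) is heavy, so it takes stress.
Stress on syllable 4: e:b.mo:.kos.ˈtu:.mi.

4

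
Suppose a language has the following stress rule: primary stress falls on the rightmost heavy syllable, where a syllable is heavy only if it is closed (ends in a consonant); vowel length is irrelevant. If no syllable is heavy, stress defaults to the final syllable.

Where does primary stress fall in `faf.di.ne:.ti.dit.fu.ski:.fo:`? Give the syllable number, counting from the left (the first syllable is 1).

5

Weights: 1 faf H, 2 di L, 3 ne: L, 4 ti L, 5 dit H, 6 fu L, 7 ski: L, 8 fo: L.
Heavy syllables in the domain: 1, 5. The rightmost is syllable 5 (dit).
Primary stress: syllable 5 → faf.di.ne:.ti.ˈdit.fu.ski:.fo:.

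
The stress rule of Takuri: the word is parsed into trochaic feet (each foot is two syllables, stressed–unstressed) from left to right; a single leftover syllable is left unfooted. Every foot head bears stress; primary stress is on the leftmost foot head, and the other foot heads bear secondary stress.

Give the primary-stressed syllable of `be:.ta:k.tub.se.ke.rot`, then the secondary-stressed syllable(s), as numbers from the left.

primary 1, secondary 3, 5

Parse left to right into trochaic (ˈσσ) feet: (ˈbe:.ta:k) (ˈtub.se) (ˈke.rot).
Foot heads (stressed positions): 1, 3, 5.
End Rule Leftmost: primary stress on the leftmost head = syllable 1.
Secondary stress on 3, 5: ˈbe:.ta:k.ˌtub.se.ˌke.rot.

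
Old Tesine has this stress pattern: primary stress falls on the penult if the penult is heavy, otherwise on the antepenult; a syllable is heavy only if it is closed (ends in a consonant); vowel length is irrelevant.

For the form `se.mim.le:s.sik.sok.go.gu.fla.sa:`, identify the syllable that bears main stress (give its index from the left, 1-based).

Weights: 7 gu L, 8 fla L, 9 sa: L.
The penult (syllable 8, fla) is light, so stress falls on the antepenult (syllable 7, gu).
Primary stress: syllable 7 → se.mim.le:s.sik.sok.go.ˈgu.fla.sa:.

7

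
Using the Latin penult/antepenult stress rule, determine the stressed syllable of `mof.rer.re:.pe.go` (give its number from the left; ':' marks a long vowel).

Classical Latin: stress the penult if heavy (long vowel or closed), else the antepenult.
Weights: 3 re: H, 4 pe L, 5 go L.
The penult (syllable 4, pe) is light, so stress falls on the antepenult (syllable 3, re:).
Stress on syllable 3: mof.rer.ˈre:.pe.go.

3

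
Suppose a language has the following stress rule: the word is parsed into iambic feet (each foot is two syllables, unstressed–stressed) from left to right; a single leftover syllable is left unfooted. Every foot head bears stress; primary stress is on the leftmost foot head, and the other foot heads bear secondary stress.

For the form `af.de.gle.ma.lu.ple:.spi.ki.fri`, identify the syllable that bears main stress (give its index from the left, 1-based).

2

Parse left to right into iambic (σˈσ) feet: (af.ˈde) (gle.ˈma) (lu.ˈple:) (spi.ˈki) fri. Syllable 9 is left unfooted.
Foot heads (stressed positions): 2, 4, 6, 8.
End Rule Leftmost: primary stress on the leftmost head = syllable 2.
Primary stress: syllable 2 → af.ˈde.gle.ma.lu.ple:.spi.ki.fri.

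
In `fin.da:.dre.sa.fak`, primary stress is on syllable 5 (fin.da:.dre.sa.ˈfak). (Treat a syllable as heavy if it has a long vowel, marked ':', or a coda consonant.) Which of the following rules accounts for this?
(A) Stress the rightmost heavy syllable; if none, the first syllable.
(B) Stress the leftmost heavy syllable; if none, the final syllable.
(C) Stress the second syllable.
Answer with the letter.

Rule A → syllable 5 ✓.
Rule B → syllable 1 (observed: 5).
Rule C → syllable 2 (observed: 5).

A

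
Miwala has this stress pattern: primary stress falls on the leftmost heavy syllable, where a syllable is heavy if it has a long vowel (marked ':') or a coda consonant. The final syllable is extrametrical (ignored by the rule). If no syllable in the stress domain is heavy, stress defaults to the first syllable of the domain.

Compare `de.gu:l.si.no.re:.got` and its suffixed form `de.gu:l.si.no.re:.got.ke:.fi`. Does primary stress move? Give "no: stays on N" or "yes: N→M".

Base `de.gu:l.si.no.re:.got` (6 syllables):
  The final syllable (6, got) is extrametrical; the stress domain is syllables 1–5.
  Weights: 1 de L, 2 gu:l H, 3 si L, 4 no L, 5 re: H.
  Heavy syllables in the domain: 2, 5. The leftmost is syllable 2 (gu:l).
  → primary stress on syllable 2.
Suffixed `de.gu:l.si.no.re:.got.ke:.fi` (8 syllables):
  The final syllable (8, fi) is extrametrical; the stress domain is syllables 1–7.
  Weights: 1 de L, 2 gu:l H, 3 si L, 4 no L, 5 re: H, 6 got H, 7 ke: H.
  Heavy syllables in the domain: 2, 5, 6, 7. The leftmost is syllable 2 (gu:l).
  → primary stress on syllable 2.

no: stays on 2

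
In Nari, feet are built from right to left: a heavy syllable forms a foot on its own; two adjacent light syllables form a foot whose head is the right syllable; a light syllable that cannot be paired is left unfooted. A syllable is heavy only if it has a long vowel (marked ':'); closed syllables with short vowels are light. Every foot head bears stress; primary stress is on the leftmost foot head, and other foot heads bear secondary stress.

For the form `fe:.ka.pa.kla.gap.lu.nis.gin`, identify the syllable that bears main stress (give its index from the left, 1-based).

Weights: 1 fe: H, 2 ka L, 3 pa L, 4 kla L, 5 gap L, 6 lu L, 7 nis L, 8 gin L.
Parse right to left (heavy = foot alone; LL = one foot; stranded L unfooted): (ˈfe:) ka (pa.ˈkla) (gap.ˈlu) (nis.ˈgin).
Foot heads: 1, 4, 6, 8.
Primary stress on the leftmost head = syllable 1.
Primary stress: syllable 1 → ˈfe:.ka.pa.kla.gap.lu.nis.gin.

1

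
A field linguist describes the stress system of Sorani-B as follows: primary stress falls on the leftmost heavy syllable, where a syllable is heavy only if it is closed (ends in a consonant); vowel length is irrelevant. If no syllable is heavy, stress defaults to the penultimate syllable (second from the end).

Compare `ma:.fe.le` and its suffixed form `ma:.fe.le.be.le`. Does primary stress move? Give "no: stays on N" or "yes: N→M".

Base `ma:.fe.le` (3 syllables):
  Weights: 1 ma: L, 2 fe L, 3 le L.
  No heavy syllable in the domain; default to the penultimate syllable (second from the end) = syllable 2.
  → primary stress on syllable 2.
Suffixed `ma:.fe.le.be.le` (5 syllables):
  Weights: 1 ma: L, 2 fe L, 3 le L, 4 be L, 5 le L.
  No heavy syllable in the domain; default to the penultimate syllable (second from the end) = syllable 4.
  → primary stress on syllable 4.

yes: 2→4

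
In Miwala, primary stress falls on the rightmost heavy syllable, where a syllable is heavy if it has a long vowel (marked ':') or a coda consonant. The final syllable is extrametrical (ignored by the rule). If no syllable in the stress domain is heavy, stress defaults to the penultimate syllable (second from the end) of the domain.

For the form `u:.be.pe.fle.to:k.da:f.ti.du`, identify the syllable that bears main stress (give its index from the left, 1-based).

6

The final syllable (8, du) is extrametrical; the stress domain is syllables 1–7.
Weights: 1 u: H, 2 be L, 3 pe L, 4 fle L, 5 to:k H, 6 da:f H, 7 ti L.
Heavy syllables in the domain: 1, 5, 6. The rightmost is syllable 6 (da:f).
Primary stress: syllable 6 → u:.be.pe.fle.to:k.ˈda:f.ti.du.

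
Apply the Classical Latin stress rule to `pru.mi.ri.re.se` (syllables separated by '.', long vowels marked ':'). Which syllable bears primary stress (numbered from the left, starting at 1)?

3

Classical Latin: stress the penult if heavy (long vowel or closed), else the antepenult.
Weights: 3 ri L, 4 re L, 5 se L.
The penult (syllable 4, re) is light, so stress falls on the antepenult (syllable 3, ri).
Stress on syllable 3: pru.mi.ˈri.re.se.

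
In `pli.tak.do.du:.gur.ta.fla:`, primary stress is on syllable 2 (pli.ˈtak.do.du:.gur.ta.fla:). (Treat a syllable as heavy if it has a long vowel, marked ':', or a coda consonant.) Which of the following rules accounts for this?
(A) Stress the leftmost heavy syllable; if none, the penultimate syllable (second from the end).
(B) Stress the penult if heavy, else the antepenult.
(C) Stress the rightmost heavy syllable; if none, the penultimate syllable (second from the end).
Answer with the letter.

A

Rule A → syllable 2 ✓.
Rule B → syllable 5 (observed: 2).
Rule C → syllable 7 (observed: 2).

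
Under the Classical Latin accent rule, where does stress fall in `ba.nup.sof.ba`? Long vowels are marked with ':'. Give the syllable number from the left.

3

Classical Latin: stress the penult if heavy (long vowel or closed), else the antepenult.
Weights: 2 nup H, 3 sof H, 4 ba L.
The penult (syllable 3, sof) is heavy, so it takes stress.
Stress on syllable 3: ba.nup.ˈsof.ba.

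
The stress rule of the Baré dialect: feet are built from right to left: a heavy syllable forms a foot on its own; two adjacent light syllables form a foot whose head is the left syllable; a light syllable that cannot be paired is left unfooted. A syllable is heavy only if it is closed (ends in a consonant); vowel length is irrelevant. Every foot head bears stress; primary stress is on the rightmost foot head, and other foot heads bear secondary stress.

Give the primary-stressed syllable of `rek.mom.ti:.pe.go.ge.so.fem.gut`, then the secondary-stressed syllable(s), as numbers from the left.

primary 9, secondary 1, 2, 4, 6, 8

Weights: 1 rek H, 2 mom H, 3 ti: L, 4 pe L, 5 go L, 6 ge L, 7 so L, 8 fem H, 9 gut H.
Parse right to left (heavy = foot alone; LL = one foot; stranded L unfooted): (ˈrek) (ˈmom) ti: (ˈpe.go) (ˈge.so) (ˈfem) (ˈgut).
Foot heads: 1, 2, 4, 6, 8, 9.
Primary stress on the rightmost head = syllable 9.
Secondary stress on 1, 2, 4, 6, 8: ˌrek.ˌmom.ti:.ˌpe.go.ˌge.so.ˌfem.ˈgut.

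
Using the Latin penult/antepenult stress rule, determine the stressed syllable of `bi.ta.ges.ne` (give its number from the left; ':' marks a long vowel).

3

Classical Latin: stress the penult if heavy (long vowel or closed), else the antepenult.
Weights: 2 ta L, 3 ges H, 4 ne L.
The penult (syllable 3, ges) is heavy, so it takes stress.
Stress on syllable 3: bi.ta.ˈges.ne.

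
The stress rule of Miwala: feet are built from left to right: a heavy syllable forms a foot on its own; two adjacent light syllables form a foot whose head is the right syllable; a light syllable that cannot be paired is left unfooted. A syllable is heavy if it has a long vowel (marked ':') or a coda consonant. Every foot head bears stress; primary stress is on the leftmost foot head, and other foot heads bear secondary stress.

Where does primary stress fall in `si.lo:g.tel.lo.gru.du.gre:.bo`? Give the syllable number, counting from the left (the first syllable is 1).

Weights: 1 si L, 2 lo:g H, 3 tel H, 4 lo L, 5 gru L, 6 du L, 7 gre: H, 8 bo L.
Parse left to right (heavy = foot alone; LL = one foot; stranded L unfooted): si (ˈlo:g) (ˈtel) (lo.ˈgru) du (ˈgre:) bo.
Foot heads: 2, 3, 5, 7.
Primary stress on the leftmost head = syllable 2.
Primary stress: syllable 2 → si.ˈlo:g.tel.lo.gru.du.gre:.bo.

2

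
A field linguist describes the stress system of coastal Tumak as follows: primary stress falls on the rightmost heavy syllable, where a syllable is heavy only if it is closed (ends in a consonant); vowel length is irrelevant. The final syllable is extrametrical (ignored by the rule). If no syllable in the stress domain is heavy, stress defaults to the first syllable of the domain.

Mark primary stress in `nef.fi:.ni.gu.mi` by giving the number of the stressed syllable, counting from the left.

1

The final syllable (5, mi) is extrametrical; the stress domain is syllables 1–4.
Weights: 1 nef H, 2 fi: L, 3 ni L, 4 gu L.
Heavy syllables in the domain: 1. The rightmost is syllable 1 (nef).
Primary stress: syllable 1 → ˈnef.fi:.ni.gu.mi.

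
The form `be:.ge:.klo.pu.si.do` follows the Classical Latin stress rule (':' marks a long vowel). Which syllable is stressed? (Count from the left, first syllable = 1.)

Classical Latin: stress the penult if heavy (long vowel or closed), else the antepenult.
Weights: 4 pu L, 5 si L, 6 do L.
The penult (syllable 5, si) is light, so stress falls on the antepenult (syllable 4, pu).
Stress on syllable 4: be:.ge:.klo.ˈpu.si.do.

4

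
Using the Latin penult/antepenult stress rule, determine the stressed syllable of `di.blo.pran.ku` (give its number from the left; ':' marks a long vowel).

Classical Latin: stress the penult if heavy (long vowel or closed), else the antepenult.
Weights: 2 blo L, 3 pran H, 4 ku L.
The penult (syllable 3, pran) is heavy, so it takes stress.
Stress on syllable 3: di.blo.ˈpran.ku.

3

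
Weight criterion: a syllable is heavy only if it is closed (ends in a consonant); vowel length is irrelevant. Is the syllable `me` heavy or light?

light

`me`: short vowel, open (no coda). Open (no coda) → light.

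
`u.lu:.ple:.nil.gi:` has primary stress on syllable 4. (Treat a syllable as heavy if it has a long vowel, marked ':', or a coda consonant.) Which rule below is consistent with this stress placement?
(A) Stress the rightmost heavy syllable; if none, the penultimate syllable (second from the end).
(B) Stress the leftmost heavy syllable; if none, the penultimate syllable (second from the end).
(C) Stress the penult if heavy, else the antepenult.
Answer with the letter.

C

Rule A → syllable 5 (observed: 4).
Rule B → syllable 2 (observed: 4).
Rule C → syllable 4 ✓.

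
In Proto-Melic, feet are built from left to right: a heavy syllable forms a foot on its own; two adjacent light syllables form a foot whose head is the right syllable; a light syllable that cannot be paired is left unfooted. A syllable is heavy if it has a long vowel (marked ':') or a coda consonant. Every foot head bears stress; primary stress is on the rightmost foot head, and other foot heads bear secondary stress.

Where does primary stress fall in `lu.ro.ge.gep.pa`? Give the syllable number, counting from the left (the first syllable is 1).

Weights: 1 lu L, 2 ro L, 3 ge L, 4 gep H, 5 pa L.
Parse left to right (heavy = foot alone; LL = one foot; stranded L unfooted): (lu.ˈro) ge (ˈgep) pa.
Foot heads: 2, 4.
Primary stress on the rightmost head = syllable 4.
Primary stress: syllable 4 → lu.ro.ge.ˈgep.pa.

4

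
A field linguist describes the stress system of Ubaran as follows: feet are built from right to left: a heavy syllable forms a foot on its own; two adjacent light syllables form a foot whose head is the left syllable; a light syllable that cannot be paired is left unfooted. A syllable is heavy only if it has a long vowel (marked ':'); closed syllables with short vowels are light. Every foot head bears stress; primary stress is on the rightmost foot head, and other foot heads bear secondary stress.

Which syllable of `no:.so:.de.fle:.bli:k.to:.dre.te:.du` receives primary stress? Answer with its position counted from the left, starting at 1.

8

Weights: 1 no: H, 2 so: H, 3 de L, 4 fle: H, 5 bli:k H, 6 to: H, 7 dre L, 8 te: H, 9 du L.
Parse right to left (heavy = foot alone; LL = one foot; stranded L unfooted): (ˈno:) (ˈso:) de (ˈfle:) (ˈbli:k) (ˈto:) dre (ˈte:) du.
Foot heads: 1, 2, 4, 5, 6, 8.
Primary stress on the rightmost head = syllable 8.
Primary stress: syllable 8 → no:.so:.de.fle:.bli:k.to:.dre.ˈte:.du.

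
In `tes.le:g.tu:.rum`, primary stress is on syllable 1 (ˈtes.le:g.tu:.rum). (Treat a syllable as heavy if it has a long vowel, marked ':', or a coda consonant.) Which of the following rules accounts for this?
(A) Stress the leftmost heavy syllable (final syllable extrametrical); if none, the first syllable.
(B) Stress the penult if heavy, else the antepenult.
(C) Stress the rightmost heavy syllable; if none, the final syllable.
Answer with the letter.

Rule A → syllable 1 ✓.
Rule B → syllable 3 (observed: 1).
Rule C → syllable 4 (observed: 1).

A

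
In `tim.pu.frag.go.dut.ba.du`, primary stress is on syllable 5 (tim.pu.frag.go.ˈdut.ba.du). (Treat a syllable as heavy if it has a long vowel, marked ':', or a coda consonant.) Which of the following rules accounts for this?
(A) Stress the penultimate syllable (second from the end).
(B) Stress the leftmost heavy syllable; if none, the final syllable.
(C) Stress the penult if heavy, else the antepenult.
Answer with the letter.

Rule A → syllable 6 (observed: 5).
Rule B → syllable 1 (observed: 5).
Rule C → syllable 5 ✓.

C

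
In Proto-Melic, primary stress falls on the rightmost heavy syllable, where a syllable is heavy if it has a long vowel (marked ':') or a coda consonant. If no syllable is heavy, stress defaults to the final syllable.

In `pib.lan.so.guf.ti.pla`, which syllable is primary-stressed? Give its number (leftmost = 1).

4

Weights: 1 pib H, 2 lan H, 3 so L, 4 guf H, 5 ti L, 6 pla L.
Heavy syllables in the domain: 1, 2, 4. The rightmost is syllable 4 (guf).
Primary stress: syllable 4 → pib.lan.so.ˈguf.ti.pla.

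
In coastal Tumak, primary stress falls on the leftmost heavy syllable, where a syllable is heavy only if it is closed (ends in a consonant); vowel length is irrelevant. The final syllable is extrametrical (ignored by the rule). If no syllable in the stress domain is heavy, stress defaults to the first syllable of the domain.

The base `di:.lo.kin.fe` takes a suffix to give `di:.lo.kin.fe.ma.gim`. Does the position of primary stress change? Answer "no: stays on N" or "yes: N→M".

no: stays on 3

Base `di:.lo.kin.fe` (4 syllables):
  The final syllable (4, fe) is extrametrical; the stress domain is syllables 1–3.
  Weights: 1 di: L, 2 lo L, 3 kin H.
  Heavy syllables in the domain: 3. The leftmost is syllable 3 (kin).
  → primary stress on syllable 3.
Suffixed `di:.lo.kin.fe.ma.gim` (6 syllables):
  The final syllable (6, gim) is extrametrical; the stress domain is syllables 1–5.
  Weights: 1 di: L, 2 lo L, 3 kin H, 4 fe L, 5 ma L.
  Heavy syllables in the domain: 3. The leftmost is syllable 3 (kin).
  → primary stress on syllable 3.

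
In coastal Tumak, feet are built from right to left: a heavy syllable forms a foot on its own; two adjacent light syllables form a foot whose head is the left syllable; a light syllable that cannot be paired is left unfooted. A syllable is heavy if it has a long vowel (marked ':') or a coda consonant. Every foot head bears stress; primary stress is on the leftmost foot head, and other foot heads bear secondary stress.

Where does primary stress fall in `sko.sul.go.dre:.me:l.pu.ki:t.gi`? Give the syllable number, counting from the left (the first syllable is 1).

Weights: 1 sko L, 2 sul H, 3 go L, 4 dre: H, 5 me:l H, 6 pu L, 7 ki:t H, 8 gi L.
Parse right to left (heavy = foot alone; LL = one foot; stranded L unfooted): sko (ˈsul) go (ˈdre:) (ˈme:l) pu (ˈki:t) gi.
Foot heads: 2, 4, 5, 7.
Primary stress on the leftmost head = syllable 2.
Primary stress: syllable 2 → sko.ˈsul.go.dre:.me:l.pu.ki:t.gi.

2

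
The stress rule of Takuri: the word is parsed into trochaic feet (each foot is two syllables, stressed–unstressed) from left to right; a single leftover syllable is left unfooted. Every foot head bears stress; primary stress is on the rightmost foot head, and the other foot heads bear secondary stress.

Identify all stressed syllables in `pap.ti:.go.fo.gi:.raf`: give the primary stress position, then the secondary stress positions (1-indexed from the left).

Parse left to right into trochaic (ˈσσ) feet: (ˈpap.ti:) (ˈgo.fo) (ˈgi:.raf).
Foot heads (stressed positions): 1, 3, 5.
End Rule Rightmost: primary stress on the rightmost head = syllable 5.
Secondary stress on 1, 3: ˌpap.ti:.ˌgo.fo.ˈgi:.raf.

primary 5, secondary 1, 3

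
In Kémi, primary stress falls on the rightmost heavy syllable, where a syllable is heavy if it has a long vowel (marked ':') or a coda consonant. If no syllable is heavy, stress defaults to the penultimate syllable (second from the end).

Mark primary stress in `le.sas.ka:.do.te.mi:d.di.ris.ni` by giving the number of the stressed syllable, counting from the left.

8

Weights: 1 le L, 2 sas H, 3 ka: H, 4 do L, 5 te L, 6 mi:d H, 7 di L, 8 ris H, 9 ni L.
Heavy syllables in the domain: 2, 3, 6, 8. The rightmost is syllable 8 (ris).
Primary stress: syllable 8 → le.sas.ka:.do.te.mi:d.di.ˈris.ni.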